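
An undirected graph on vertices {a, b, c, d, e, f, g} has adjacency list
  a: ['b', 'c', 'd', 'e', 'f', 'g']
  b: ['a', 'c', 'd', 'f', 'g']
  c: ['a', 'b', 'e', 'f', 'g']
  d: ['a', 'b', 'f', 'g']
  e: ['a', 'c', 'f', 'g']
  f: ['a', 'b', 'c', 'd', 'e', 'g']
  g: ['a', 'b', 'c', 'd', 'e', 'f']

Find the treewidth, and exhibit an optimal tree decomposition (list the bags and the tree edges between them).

Treewidth 4.
One such decomposition:
Bags: B1 = {a, c, e, f, g}  B2 = {a, b, c, f, g}  B3 = {a, b, d, f, g}
Tree: B1–B2, B2–B3

Each bag holds 5 vertices, so the decomposition has width 4, which upper-bounds the treewidth. For the lower bound, the 5 vertices {a, b, d, f, g} are pairwise adjacent, and any tree decomposition puts a clique entirely inside one bag — forcing width ≥ 4. Hence tw(G) = 4 exactly.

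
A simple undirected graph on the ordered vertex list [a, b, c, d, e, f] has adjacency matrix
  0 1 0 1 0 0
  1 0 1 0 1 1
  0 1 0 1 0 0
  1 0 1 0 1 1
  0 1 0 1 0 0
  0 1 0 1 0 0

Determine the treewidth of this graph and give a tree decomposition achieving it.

Treewidth 2.
One optimal decomposition is:
Bags: B1 = {b, d, f}  B2 = {b, d, e}  B3 = {b, c, d}  B4 = {a, b, d}
Tree: B1–B2, B2–B3, B3–B4

The largest bag has 3 vertices, giving width 2; this decomposition certifies tw(G) ≤ 2. The edges b–f–d–e–b form a cycle, so G is not a tree and its treewidth is at least 2. Combining the bounds, tw(G) = 2.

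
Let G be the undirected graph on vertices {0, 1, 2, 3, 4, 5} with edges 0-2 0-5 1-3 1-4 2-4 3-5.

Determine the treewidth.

2

A width-2 tree decomposition is:
Bags: B1 = {0, 2, 4}  B2 = {0, 1, 4}  B3 = {0, 1, 3}  B4 = {0, 3, 5}
Tree: B1–B2, B2–B3, B3–B4
The largest bag has 3 vertices, giving width 2; this decomposition certifies tw(G) ≤ 2. For the lower bound, G contains the cycle 0–2–4–1–3–5–0, so G is not a forest; only forests have treewidth ≤ 1, hence tw(G) ≥ 2. Hence tw(G) = 2 exactly.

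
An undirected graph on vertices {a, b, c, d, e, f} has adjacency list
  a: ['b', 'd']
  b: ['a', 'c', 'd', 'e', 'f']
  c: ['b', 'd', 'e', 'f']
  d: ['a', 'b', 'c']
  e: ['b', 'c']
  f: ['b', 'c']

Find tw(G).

2

A width-2 tree decomposition is:
Bags: B1 = {b, c, f}  B2 = {b, c, e}  B3 = {b, c, d}  B4 = {a, b, d}
Tree: B1–B2, B2–B3, B3–B4
The largest bag has 3 vertices, giving width 2; this decomposition certifies tw(G) ≤ 2. On the other hand G contains the 3-clique {b, c, d}. A clique must lie in a single bag of any decomposition, so no decomposition can have width below 2. Therefore the treewidth is 2.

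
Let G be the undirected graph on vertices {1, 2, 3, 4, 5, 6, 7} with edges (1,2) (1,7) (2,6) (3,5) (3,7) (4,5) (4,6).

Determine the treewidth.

A width-2 tree decomposition is:
Bags: B1 = {1, 3, 7}  B2 = {1, 3, 5}  B3 = {1, 4, 5}  B4 = {1, 4, 6}  B5 = {1, 2, 6}
Tree: B1–B2, B2–B3, B3–B4, B4–B5
Each bag holds 3 vertices, so the decomposition has width 2, which upper-bounds the treewidth. Since 1–7–3–5–4–6–2–1 is a cycle in G, G is not acyclic. Forests are exactly the graphs of treewidth ≤ 1, so tw(G) ≥ 2. Therefore the treewidth is 2.

2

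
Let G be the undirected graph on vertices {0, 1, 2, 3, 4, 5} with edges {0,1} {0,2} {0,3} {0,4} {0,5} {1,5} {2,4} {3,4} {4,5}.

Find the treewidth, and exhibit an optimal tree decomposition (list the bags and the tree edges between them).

Treewidth 2.
Bags: B1 = {0, 3, 4}  B2 = {0, 4, 5}  B3 = {0, 1, 5}  B4 = {0, 2, 4}
Tree: B1–B2, B2–B3, B2–B4

Each bag holds 3 vertices, so the decomposition has width 2, which upper-bounds the treewidth. Conversely, {0, 1, 5} is a clique of size 3, and the vertices of any clique must share a bag in every tree decomposition; so some bag has ≥ 3 vertices and tw(G) ≥ 2. The upper and lower bounds meet at 2, so that is the treewidth.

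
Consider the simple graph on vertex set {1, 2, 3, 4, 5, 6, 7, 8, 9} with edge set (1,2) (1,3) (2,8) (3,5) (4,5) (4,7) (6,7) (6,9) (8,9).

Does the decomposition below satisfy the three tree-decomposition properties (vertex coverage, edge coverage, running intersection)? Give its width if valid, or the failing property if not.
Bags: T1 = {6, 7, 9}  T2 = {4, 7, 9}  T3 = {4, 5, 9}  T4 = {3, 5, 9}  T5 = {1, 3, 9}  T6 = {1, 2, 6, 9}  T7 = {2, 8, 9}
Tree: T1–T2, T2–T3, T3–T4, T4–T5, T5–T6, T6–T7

A tree decomposition must satisfy three properties: every vertex lies in some bag; for every edge, both endpoints lie together in some bag; and for every vertex, the bags containing it form a connected subtree. Here bags containing vertex 6 are not connected in the tree, so the decomposition is invalid.

No — bags containing vertex 6 are not connected in the tree.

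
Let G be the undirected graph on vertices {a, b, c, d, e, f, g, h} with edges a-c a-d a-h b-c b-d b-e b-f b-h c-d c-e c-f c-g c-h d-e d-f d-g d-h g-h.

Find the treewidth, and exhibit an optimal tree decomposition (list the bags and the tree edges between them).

Treewidth 3.
Bags: B1 = {a, c, d, h}  B2 = {b, c, d, h}  B3 = {b, c, d, e}  B4 = {c, d, g, h}  B5 = {b, c, d, f}
Tree: B1–B2, B2–B3, B2–B4, B3–B5

The largest bag has 4 vertices, giving width 3; this decomposition certifies tw(G) ≤ 3. Conversely, {b, c, d, e} is a clique of size 4, and the vertices of any clique must share a bag in every tree decomposition; so some bag has ≥ 4 vertices and tw(G) ≥ 3. Combining the bounds, tw(G) = 3.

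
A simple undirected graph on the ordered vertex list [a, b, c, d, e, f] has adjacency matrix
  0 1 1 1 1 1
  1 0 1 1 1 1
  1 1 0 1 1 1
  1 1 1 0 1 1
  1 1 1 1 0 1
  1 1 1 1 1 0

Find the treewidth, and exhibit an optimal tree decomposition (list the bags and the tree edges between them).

Treewidth 5.
One such decomposition:
Bags: B1 = {a, b, c, d, e, f}
Tree: (single bag)

A single bag containing all 6 vertices is trivially a valid decomposition of width 5. For the lower bound, the 6 vertices {a, b, c, d, e, f} are pairwise adjacent, and any tree decomposition puts a clique entirely inside one bag — forcing width ≥ 5. The upper and lower bounds meet at 5, so that is the treewidth.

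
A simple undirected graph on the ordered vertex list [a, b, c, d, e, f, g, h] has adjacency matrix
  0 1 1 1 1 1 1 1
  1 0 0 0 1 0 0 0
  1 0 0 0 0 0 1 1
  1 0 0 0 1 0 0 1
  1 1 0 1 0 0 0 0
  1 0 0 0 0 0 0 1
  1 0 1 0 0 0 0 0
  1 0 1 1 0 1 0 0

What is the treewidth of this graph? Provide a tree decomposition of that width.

Treewidth 2.
One such decomposition:
Bags: B1 = {a, d, e}  B2 = {a, d, h}  B3 = {a, b, e}  B4 = {a, c, h}  B5 = {a, c, g}  B6 = {a, f, h}
Tree: B1–B2, B1–B3, B2–B4, B4–B5, B2–B6

The largest bag has 3 vertices, giving width 2; this decomposition certifies tw(G) ≤ 2. Conversely, {a, c, g} is a clique of size 3, and the vertices of any clique must share a bag in every tree decomposition; so some bag has ≥ 3 vertices and tw(G) ≥ 2. Hence tw(G) = 2 exactly.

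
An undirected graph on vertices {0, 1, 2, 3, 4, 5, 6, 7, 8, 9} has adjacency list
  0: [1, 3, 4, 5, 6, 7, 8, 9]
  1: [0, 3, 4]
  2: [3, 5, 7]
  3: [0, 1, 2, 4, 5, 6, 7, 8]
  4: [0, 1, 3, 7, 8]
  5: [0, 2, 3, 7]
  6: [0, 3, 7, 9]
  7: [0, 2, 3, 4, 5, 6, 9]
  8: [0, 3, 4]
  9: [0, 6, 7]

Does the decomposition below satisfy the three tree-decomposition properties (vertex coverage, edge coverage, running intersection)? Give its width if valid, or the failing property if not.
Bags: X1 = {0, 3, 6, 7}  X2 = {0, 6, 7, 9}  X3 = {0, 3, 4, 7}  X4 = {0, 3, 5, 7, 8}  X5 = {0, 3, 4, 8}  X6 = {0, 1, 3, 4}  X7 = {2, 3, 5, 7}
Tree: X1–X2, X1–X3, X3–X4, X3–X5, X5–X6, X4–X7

No — bags containing vertex 8 are not connected in the tree.

A tree decomposition must satisfy three properties: every vertex lies in some bag; for every edge, both endpoints lie together in some bag; and for every vertex, the bags containing it form a connected subtree. Here bags containing vertex 8 are not connected in the tree, so the decomposition is invalid.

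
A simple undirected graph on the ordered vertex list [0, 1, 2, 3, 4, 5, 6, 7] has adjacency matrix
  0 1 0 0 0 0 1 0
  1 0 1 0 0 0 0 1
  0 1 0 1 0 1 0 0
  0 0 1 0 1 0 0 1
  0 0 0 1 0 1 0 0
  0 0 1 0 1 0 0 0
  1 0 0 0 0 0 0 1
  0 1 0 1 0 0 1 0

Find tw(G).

2

A width-2 tree decomposition is:
Bags: B1 = {0, 6, 7}  B2 = {0, 1, 7}  B3 = {1, 3, 7}  B4 = {1, 2, 3}  B5 = {2, 3, 4}  B6 = {2, 4, 5}
Tree: B1–B2, B2–B3, B3–B4, B4–B5, B5–B6
Each bag holds 3 vertices, so the decomposition has width 2, which upper-bounds the treewidth. The edges 6–0–1–7–6 form a cycle, so G is not a tree and its treewidth is at least 2. The upper and lower bounds meet at 2, so that is the treewidth.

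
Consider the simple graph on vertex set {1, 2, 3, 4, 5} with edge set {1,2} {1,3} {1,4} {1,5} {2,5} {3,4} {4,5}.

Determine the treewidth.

2

A width-2 tree decomposition is:
Bags: B1 = {1, 2, 5}  B2 = {1, 4, 5}  B3 = {1, 3, 4}
Tree: B1–B2, B2–B3
The largest bag has 3 vertices, giving width 2; this decomposition certifies tw(G) ≤ 2. On the other hand G contains the 3-clique {1, 2, 5}. A clique must lie in a single bag of any decomposition, so no decomposition can have width below 2. Hence tw(G) = 2 exactly.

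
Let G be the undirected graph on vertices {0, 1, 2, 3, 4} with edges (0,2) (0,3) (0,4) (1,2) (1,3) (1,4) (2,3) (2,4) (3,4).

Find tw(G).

A width-3 tree decomposition is:
Bags: B1 = {1, 2, 3, 4}  B2 = {0, 2, 3, 4}
Tree: B1–B2
Each bag holds 4 vertices, so the decomposition has width 3, which upper-bounds the treewidth. Conversely, {0, 2, 3, 4} is a clique of size 4, and the vertices of any clique must share a bag in every tree decomposition; so some bag has ≥ 4 vertices and tw(G) ≥ 3. Therefore the treewidth is 3.

3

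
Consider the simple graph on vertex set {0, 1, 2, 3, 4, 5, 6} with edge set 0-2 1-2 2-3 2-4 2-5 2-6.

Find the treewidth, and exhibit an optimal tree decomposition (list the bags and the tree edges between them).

Every bag has size at most 2, so the width is 2 − 1 = 1 and tw(G) ≤ 1. G has an edge, so its treewidth is at least 1. Therefore the treewidth is 1.

Treewidth 1.
One optimal decomposition is:
Bags: B1 = {2, 5}  B2 = {0, 2}  B3 = {1, 2}  B4 = {2, 4}  B5 = {2, 3}  B6 = {2, 6}
Tree: B1–B2, B1–B3, B2–B4, B3–B5, B1–B6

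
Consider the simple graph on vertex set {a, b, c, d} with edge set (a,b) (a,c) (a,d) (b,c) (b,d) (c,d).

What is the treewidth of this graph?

A width-3 tree decomposition is:
Bags: B1 = {a, b, c, d}
Tree: (single bag)
A single bag containing all 4 vertices is trivially a valid decomposition of width 3. Conversely, {a, b, c, d} is a clique of size 4, and the vertices of any clique must share a bag in every tree decomposition; so some bag has ≥ 4 vertices and tw(G) ≥ 3. Hence tw(G) = 3 exactly.

3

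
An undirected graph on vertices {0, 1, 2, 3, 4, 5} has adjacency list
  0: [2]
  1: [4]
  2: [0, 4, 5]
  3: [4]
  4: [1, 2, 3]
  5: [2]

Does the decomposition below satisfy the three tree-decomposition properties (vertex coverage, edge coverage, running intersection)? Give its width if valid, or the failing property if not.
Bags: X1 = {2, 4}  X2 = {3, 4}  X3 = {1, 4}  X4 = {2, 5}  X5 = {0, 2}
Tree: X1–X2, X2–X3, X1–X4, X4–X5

Checking the three conditions: (i) the bags cover all of {0, 1, 2, 3, 4, 5}; (ii) for each edge, some bag contains both endpoints; (iii) the bags containing any fixed vertex form a subtree. All hold, so the decomposition is valid with width 2 − 1 = 1.

Yes; width 1.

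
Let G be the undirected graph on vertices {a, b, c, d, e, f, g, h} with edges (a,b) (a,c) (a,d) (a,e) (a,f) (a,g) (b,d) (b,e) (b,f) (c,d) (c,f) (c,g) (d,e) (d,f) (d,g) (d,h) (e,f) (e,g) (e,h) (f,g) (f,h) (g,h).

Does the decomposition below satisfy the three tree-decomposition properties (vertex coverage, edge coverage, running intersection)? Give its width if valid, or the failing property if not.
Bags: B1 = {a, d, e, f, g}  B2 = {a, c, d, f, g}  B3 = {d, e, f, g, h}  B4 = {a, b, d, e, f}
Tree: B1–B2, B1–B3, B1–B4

Vertex coverage: the bags together contain {a, b, c, d, e, f, g, h}, the full vertex set. Edge coverage: each edge of G has both endpoints in at least one bag. Running intersection: for every vertex, the bags containing it form a connected subtree. All three properties hold, so this is a valid tree decomposition of width max|bag| − 1 = 4, and hence tw(G) ≤ 4.

Yes; width 4.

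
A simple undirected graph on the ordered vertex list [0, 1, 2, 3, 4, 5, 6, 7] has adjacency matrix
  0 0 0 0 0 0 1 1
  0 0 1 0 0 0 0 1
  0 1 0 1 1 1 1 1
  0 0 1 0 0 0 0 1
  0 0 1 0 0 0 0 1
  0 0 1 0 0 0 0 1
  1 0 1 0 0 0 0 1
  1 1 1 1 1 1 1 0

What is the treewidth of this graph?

2

A width-2 tree decomposition is:
Bags: B1 = {2, 3, 7}  B2 = {2, 4, 7}  B3 = {2, 6, 7}  B4 = {0, 6, 7}  B5 = {1, 2, 7}  B6 = {2, 5, 7}
Tree: B1–B2, B1–B3, B3–B4, B3–B5, B2–B6
The largest bag has 3 vertices, giving width 2; this decomposition certifies tw(G) ≤ 2. For the lower bound, the 3 vertices {0, 6, 7} are pairwise adjacent, and any tree decomposition puts a clique entirely inside one bag — forcing width ≥ 2. Hence tw(G) = 2 exactly.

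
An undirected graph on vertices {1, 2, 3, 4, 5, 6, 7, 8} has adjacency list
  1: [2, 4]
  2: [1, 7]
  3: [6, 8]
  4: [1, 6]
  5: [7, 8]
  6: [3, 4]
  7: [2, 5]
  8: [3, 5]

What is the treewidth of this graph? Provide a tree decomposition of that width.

The largest bag has 3 vertices, giving width 2; this decomposition certifies tw(G) ≤ 2. The edges 5–8–3–6–4–1–2–7–5 form a cycle, so G is not a tree and its treewidth is at least 2. Therefore the treewidth is 2.

Treewidth 2.
Bags: B1 = {3, 5, 8}  B2 = {3, 5, 6}  B3 = {4, 5, 6}  B4 = {1, 4, 5}  B5 = {1, 2, 5}  B6 = {2, 5, 7}
Tree: B1–B2, B2–B3, B3–B4, B4–B5, B5–B6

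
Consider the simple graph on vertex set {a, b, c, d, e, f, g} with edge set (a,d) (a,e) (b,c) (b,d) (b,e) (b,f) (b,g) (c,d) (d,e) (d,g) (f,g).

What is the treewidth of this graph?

A width-2 tree decomposition is:
Bags: B1 = {b, d, g}  B2 = {b, c, d}  B3 = {b, d, e}  B4 = {a, d, e}  B5 = {b, f, g}
Tree: B1–B2, B1–B3, B3–B4, B1–B5
Every bag has size at most 3, so the width is 3 − 1 = 2 and tw(G) ≤ 2. For the lower bound, the 3 vertices {a, d, e} are pairwise adjacent, and any tree decomposition puts a clique entirely inside one bag — forcing width ≥ 2. The upper and lower bounds meet at 2, so that is the treewidth.

2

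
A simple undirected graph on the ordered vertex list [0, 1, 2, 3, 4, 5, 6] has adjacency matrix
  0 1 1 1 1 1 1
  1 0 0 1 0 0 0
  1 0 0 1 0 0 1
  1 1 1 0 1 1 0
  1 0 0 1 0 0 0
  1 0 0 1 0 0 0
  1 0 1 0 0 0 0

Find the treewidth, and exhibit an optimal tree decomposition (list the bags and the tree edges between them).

Treewidth 2.
One such decomposition:
Bags: B1 = {0, 3, 4}  B2 = {0, 2, 3}  B3 = {0, 2, 6}  B4 = {0, 3, 5}  B5 = {0, 1, 3}
Tree: B1–B2, B2–B3, B2–B4, B2–B5

Every bag has size at most 3, so the width is 3 − 1 = 2 and tw(G) ≤ 2. For the lower bound, the 3 vertices {0, 1, 3} are pairwise adjacent, and any tree decomposition puts a clique entirely inside one bag — forcing width ≥ 2. Therefore the treewidth is 2.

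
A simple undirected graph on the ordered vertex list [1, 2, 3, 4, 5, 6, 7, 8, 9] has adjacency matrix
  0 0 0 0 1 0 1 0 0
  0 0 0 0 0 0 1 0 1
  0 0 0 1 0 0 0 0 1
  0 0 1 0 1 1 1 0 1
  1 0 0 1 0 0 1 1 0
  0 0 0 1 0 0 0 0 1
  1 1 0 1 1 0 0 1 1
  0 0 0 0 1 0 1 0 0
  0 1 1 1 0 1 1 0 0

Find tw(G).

2

A width-2 tree decomposition is:
Bags: B1 = {3, 4, 9}  B2 = {4, 6, 9}  B3 = {4, 7, 9}  B4 = {4, 5, 7}  B5 = {5, 7, 8}  B6 = {2, 7, 9}  B7 = {1, 5, 7}
Tree: B1–B2, B2–B3, B3–B4, B4–B5, B3–B6, B5–B7
The largest bag has 3 vertices, giving width 2; this decomposition certifies tw(G) ≤ 2. Conversely, {3, 4, 9} is a clique of size 3, and the vertices of any clique must share a bag in every tree decomposition; so some bag has ≥ 3 vertices and tw(G) ≥ 2. Combining the bounds, tw(G) = 2.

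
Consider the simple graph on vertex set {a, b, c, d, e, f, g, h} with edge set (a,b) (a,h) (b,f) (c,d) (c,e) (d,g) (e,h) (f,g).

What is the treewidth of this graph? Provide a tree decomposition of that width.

The largest bag has 3 vertices, giving width 2; this decomposition certifies tw(G) ≤ 2. Since h–e–c–d–g–f–b–a–h is a cycle in G, G is not acyclic. Forests are exactly the graphs of treewidth ≤ 1, so tw(G) ≥ 2. Therefore the treewidth is 2.

Treewidth 2.
One such decomposition:
Bags: B1 = {c, e, h}  B2 = {c, d, h}  B3 = {d, g, h}  B4 = {f, g, h}  B5 = {b, f, h}  B6 = {a, b, h}
Tree: B1–B2, B2–B3, B3–B4, B4–B5, B5–B6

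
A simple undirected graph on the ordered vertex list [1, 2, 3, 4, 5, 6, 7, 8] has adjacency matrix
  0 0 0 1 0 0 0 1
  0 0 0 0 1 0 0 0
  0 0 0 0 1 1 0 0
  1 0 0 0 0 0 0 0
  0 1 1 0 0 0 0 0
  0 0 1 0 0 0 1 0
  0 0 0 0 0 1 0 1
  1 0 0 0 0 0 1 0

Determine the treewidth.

1

A width-1 tree decomposition is:
Bags: B1 = {1, 4}  B2 = {1, 8}  B3 = {7, 8}  B4 = {6, 7}  B5 = {3, 6}  B6 = {3, 5}  B7 = {2, 5}
Tree: B1–B2, B2–B3, B3–B4, B4–B5, B5–B6, B6–B7
Each bag holds 2 vertices, so the decomposition has width 1, which upper-bounds the treewidth. Since G has at least one edge (e.g. 4–1), it is not an edgeless graph, so tw(G) ≥ 1. The upper and lower bounds meet at 1, so that is the treewidth.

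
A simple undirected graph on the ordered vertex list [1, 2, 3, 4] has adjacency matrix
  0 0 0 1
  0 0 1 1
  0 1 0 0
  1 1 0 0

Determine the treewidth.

A width-1 tree decomposition is:
Bags: B1 = {2, 3}  B2 = {2, 4}  B3 = {1, 4}
Tree: B1–B2, B2–B3
Every bag has size at most 2, so the width is 2 − 1 = 1 and tw(G) ≤ 1. G has an edge, so its treewidth is at least 1. The upper and lower bounds meet at 1, so that is the treewidth.

1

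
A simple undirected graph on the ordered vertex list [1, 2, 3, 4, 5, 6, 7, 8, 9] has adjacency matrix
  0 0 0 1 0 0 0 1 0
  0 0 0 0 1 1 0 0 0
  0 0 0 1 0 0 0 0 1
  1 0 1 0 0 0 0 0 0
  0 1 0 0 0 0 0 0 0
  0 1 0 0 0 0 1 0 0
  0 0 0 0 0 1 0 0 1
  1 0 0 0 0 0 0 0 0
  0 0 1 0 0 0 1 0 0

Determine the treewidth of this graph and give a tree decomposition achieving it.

Treewidth 1.
One optimal decomposition is:
Bags: B1 = {2, 5}  B2 = {2, 6}  B3 = {6, 7}  B4 = {7, 9}  B5 = {3, 9}  B6 = {3, 4}  B7 = {1, 4}  B8 = {1, 8}
Tree: B1–B2, B2–B3, B3–B4, B4–B5, B5–B6, B6–B7, B7–B8

Every bag has size at most 2, so the width is 2 − 1 = 1 and tw(G) ≤ 1. G has an edge, so its treewidth is at least 1. Combining the bounds, tw(G) = 1.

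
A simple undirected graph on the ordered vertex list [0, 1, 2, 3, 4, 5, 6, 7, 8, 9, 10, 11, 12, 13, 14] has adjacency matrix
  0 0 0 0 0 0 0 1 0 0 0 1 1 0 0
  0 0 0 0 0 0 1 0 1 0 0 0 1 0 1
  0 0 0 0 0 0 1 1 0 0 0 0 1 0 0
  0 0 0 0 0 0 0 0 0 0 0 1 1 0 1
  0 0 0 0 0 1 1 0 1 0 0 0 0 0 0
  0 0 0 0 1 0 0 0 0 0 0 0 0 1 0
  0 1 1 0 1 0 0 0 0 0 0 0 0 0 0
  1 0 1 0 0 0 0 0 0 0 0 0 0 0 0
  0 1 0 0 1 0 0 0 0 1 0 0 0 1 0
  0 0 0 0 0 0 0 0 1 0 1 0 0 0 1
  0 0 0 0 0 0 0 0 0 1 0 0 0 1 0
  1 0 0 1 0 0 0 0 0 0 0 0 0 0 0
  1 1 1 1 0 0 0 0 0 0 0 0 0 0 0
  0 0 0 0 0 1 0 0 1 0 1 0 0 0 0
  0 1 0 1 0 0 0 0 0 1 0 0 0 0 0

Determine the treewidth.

A width-3 tree decomposition is:
Bags: B1 = {4, 5, 10, 13}  B2 = {4, 8, 10, 13}  B3 = {4, 8, 9, 10}  B4 = {4, 6, 8, 9}  B5 = {1, 6, 8, 9}  B6 = {1, 6, 9, 14}  B7 = {1, 2, 6, 14}  B8 = {1, 2, 12, 14}  B9 = {2, 3, 12, 14}  B10 = {2, 3, 7, 12}  B11 = {0, 3, 7, 12}  B12 = {0, 3, 7, 11}
Tree: B1–B2, B2–B3, B3–B4, B4–B5, B5–B6, B6–B7, B7–B8, B8–B9, B9–B10, B10–B11, B11–B12
The largest bag has 4 vertices, giving width 3; this decomposition certifies tw(G) ≤ 3. For the lower bound: the 4 vertex sets {5,10,13}, {4}, {8}, {1,6,9,14} are disjoint, each induces a connected subgraph, and every pair is joined by at least one edge of G. Contracting each set to a single vertex therefore yields K_{4} as a minor, and since treewidth is minor-monotone, tw(G) ≥ tw(K_{4}) = 3. Therefore the treewidth is 3.

3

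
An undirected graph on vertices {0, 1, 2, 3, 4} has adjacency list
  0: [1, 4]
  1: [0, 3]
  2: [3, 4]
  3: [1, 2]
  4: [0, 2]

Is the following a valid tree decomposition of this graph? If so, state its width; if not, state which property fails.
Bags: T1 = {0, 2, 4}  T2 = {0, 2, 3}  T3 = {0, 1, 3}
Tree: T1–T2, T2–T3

Every vertex of G appears in some bag (union = {0, 1, 2, 3, 4}); every edge is covered by a bag; and for each vertex v the set of bags containing v is connected in the bag tree. The decomposition is therefore valid. The largest bag has 3 vertices, so the width is 2.

Yes; width 2.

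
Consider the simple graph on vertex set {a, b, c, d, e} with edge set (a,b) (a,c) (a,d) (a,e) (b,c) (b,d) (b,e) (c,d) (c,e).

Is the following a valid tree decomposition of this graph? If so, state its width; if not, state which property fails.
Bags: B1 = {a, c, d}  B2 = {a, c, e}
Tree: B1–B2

A tree decomposition must satisfy three properties: every vertex lies in some bag; for every edge, both endpoints lie together in some bag; and for every vertex, the bags containing it form a connected subtree. Here vertex b appears in no bag, so the decomposition is invalid.

No — vertex b appears in no bag.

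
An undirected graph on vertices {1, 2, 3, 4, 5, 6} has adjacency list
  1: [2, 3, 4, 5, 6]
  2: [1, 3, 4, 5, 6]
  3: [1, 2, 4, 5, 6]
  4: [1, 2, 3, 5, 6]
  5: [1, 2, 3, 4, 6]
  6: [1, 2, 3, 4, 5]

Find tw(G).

A width-5 tree decomposition is:
Bags: B1 = {1, 2, 3, 4, 5, 6}
Tree: (single bag)
With just one bag of size 6, the width is 6 − 1 = 5, so tw(G) ≤ 5. Conversely, {1, 2, 3, 4, 5, 6} is a clique of size 6, and the vertices of any clique must share a bag in every tree decomposition; so some bag has ≥ 6 vertices and tw(G) ≥ 5. The upper and lower bounds meet at 5, so that is the treewidth.

5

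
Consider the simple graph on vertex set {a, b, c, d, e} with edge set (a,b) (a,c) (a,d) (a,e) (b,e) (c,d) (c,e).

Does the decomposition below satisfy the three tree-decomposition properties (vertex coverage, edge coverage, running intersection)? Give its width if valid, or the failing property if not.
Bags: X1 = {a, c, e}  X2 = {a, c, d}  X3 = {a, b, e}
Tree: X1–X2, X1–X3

Yes; width 2.

Vertex coverage: the bags together contain {a, b, c, d, e}, the full vertex set. Edge coverage: each edge of G has both endpoints in at least one bag. Running intersection: for every vertex, the bags containing it form a connected subtree. All three properties hold, so this is a valid tree decomposition of width max|bag| − 1 = 2, and hence tw(G) ≤ 2.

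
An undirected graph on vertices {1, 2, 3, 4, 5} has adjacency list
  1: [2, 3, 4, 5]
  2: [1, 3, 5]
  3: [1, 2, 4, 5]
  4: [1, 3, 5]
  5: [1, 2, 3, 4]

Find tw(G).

A width-3 tree decomposition is:
Bags: B1 = {1, 3, 4, 5}  B2 = {1, 2, 3, 5}
Tree: B1–B2
The largest bag has 4 vertices, giving width 3; this decomposition certifies tw(G) ≤ 3. For the lower bound, the 4 vertices {1, 2, 3, 5} are pairwise adjacent, and any tree decomposition puts a clique entirely inside one bag — forcing width ≥ 3. Hence tw(G) = 3 exactly.

3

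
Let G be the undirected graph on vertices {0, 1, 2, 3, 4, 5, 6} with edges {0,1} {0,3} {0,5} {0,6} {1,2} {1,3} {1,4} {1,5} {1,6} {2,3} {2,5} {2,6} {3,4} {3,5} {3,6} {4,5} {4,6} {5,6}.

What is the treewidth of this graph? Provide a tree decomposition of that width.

Each bag holds 5 vertices, so the decomposition has width 4, which upper-bounds the treewidth. For the lower bound, the 5 vertices {0, 1, 3, 5, 6} are pairwise adjacent, and any tree decomposition puts a clique entirely inside one bag — forcing width ≥ 4. Combining the bounds, tw(G) = 4.

Treewidth 4.
One such decomposition:
Bags: B1 = {1, 2, 3, 5, 6}  B2 = {0, 1, 3, 5, 6}  B3 = {1, 3, 4, 5, 6}
Tree: B1–B2, B1–B3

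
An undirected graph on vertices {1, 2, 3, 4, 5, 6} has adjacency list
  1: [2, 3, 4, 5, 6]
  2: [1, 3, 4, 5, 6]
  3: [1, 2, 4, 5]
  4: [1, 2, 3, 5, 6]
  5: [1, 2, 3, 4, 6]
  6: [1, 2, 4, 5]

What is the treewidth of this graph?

4

A width-4 tree decomposition is:
Bags: B1 = {1, 2, 3, 4, 5}  B2 = {1, 2, 4, 5, 6}
Tree: B1–B2
Every bag has size at most 5, so the width is 5 − 1 = 4 and tw(G) ≤ 4. For the lower bound, the 5 vertices {1, 2, 3, 4, 5} are pairwise adjacent, and any tree decomposition puts a clique entirely inside one bag — forcing width ≥ 4. The upper and lower bounds meet at 4, so that is the treewidth.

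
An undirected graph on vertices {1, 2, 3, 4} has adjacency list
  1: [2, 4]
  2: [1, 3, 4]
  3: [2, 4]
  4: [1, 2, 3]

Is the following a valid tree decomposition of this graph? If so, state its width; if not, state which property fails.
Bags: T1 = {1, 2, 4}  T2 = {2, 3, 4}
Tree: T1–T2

Yes; width 2.

Checking the three conditions: (i) the bags cover all of {1, 2, 3, 4}; (ii) for each edge, some bag contains both endpoints; (iii) the bags containing any fixed vertex form a subtree. All hold, so the decomposition is valid with width 3 − 1 = 2.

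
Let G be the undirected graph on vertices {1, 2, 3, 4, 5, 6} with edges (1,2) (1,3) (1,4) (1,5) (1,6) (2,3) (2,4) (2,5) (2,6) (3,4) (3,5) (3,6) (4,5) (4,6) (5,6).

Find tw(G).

A width-5 tree decomposition is:
Bags: B1 = {1, 2, 3, 4, 5, 6}
Tree: (single bag)
With just one bag of size 6, the width is 6 − 1 = 5, so tw(G) ≤ 5. On the other hand G contains the 6-clique {1, 2, 3, 4, 5, 6}. A clique must lie in a single bag of any decomposition, so no decomposition can have width below 5. Hence tw(G) = 5 exactly.

5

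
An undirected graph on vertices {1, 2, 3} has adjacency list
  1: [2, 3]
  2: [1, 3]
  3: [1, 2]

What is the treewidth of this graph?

2

A width-2 tree decomposition is:
Bags: B1 = {1, 2, 3}
Tree: (single bag)
With just one bag of size 3, the width is 3 − 1 = 2, so tw(G) ≤ 2. Conversely, {1, 2, 3} is a clique of size 3, and the vertices of any clique must share a bag in every tree decomposition; so some bag has ≥ 3 vertices and tw(G) ≥ 2. Therefore the treewidth is 2.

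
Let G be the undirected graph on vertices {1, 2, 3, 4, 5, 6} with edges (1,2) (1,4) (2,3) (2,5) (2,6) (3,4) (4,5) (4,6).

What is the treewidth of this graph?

A width-2 tree decomposition is:
Bags: B1 = {2, 4, 5}  B2 = {2, 3, 4}  B3 = {1, 2, 4}  B4 = {2, 4, 6}
Tree: B1–B2, B2–B3, B3–B4
Every bag has size at most 3, so the width is 3 − 1 = 2 and tw(G) ≤ 2. For the lower bound, G contains the cycle 5–2–3–4–5, so G is not a forest; only forests have treewidth ≤ 1, hence tw(G) ≥ 2. Hence tw(G) = 2 exactly.

2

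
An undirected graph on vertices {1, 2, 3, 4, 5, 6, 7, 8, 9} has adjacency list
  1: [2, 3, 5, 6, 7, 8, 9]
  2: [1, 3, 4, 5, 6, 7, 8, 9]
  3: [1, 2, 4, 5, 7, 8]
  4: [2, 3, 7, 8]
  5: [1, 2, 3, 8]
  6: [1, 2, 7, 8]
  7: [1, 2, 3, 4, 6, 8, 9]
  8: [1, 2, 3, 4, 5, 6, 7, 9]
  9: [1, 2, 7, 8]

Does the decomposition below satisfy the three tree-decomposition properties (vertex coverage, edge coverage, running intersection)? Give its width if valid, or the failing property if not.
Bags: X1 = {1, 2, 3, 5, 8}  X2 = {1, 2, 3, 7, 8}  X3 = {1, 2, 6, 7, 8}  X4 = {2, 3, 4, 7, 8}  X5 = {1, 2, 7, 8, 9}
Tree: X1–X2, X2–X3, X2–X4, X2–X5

Yes; width 4.

Every vertex of G appears in some bag (union = {1, 2, 3, 4, 5, 6, 7, 8, 9}); every edge is covered by a bag; and for each vertex v the set of bags containing v is connected in the bag tree. The decomposition is therefore valid. The largest bag has 5 vertices, so the width is 4.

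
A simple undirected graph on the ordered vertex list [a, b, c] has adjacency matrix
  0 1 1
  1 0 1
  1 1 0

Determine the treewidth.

A width-2 tree decomposition is:
Bags: B1 = {a, b, c}
Tree: (single bag)
A single bag containing all 3 vertices is trivially a valid decomposition of width 2. Conversely, {a, b, c} is a clique of size 3, and the vertices of any clique must share a bag in every tree decomposition; so some bag has ≥ 3 vertices and tw(G) ≥ 2. Hence tw(G) = 2 exactly.

2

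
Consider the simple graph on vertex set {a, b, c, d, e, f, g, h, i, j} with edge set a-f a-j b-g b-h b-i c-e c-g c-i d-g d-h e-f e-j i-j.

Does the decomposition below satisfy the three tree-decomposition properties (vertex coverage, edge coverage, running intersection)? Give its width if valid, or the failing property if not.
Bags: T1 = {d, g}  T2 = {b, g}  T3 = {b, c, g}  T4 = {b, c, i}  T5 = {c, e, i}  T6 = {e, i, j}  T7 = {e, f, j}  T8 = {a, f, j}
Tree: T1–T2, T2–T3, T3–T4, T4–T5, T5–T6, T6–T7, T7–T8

A tree decomposition must satisfy three properties: every vertex lies in some bag; for every edge, both endpoints lie together in some bag; and for every vertex, the bags containing it form a connected subtree. Here vertex h appears in no bag, so the decomposition is invalid.

No — vertex h appears in no bag.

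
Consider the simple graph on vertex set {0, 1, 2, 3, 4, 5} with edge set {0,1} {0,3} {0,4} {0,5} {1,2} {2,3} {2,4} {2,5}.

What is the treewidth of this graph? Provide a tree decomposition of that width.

Every bag has size at most 3, so the width is 3 − 1 = 2 and tw(G) ≤ 2. The edges 5–0–1–2–5 form a cycle, so G is not a tree and its treewidth is at least 2. Hence tw(G) = 2 exactly.

Treewidth 2.
Bags: B1 = {0, 2, 5}  B2 = {0, 1, 2}  B3 = {0, 2, 4}  B4 = {0, 2, 3}
Tree: B1–B2, B2–B3, B3–B4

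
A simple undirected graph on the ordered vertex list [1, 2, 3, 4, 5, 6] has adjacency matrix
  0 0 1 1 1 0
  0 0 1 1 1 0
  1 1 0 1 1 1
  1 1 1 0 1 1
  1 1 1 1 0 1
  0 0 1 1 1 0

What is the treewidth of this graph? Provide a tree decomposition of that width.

The largest bag has 4 vertices, giving width 3; this decomposition certifies tw(G) ≤ 3. For the lower bound, the 4 vertices {1, 3, 4, 5} are pairwise adjacent, and any tree decomposition puts a clique entirely inside one bag — forcing width ≥ 3. The upper and lower bounds meet at 3, so that is the treewidth.

Treewidth 3.
Bags: B1 = {3, 4, 5, 6}  B2 = {1, 3, 4, 5}  B3 = {2, 3, 4, 5}
Tree: B1–B2, B1–B3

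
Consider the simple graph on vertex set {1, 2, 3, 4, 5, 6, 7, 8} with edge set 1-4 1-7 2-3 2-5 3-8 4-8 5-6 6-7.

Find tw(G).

A width-2 tree decomposition is:
Bags: B1 = {1, 4, 7}  B2 = {4, 7, 8}  B3 = {3, 7, 8}  B4 = {2, 3, 7}  B5 = {2, 5, 7}  B6 = {5, 6, 7}
Tree: B1–B2, B2–B3, B3–B4, B4–B5, B5–B6
The largest bag has 3 vertices, giving width 2; this decomposition certifies tw(G) ≤ 2. Since 7–1–4–8–3–2–5–6–7 is a cycle in G, G is not acyclic. Forests are exactly the graphs of treewidth ≤ 1, so tw(G) ≥ 2. The upper and lower bounds meet at 2, so that is the treewidth.

2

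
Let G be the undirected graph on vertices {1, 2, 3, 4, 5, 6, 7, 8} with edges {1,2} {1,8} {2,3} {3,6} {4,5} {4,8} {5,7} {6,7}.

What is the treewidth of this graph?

2

A width-2 tree decomposition is:
Bags: B1 = {4, 5, 8}  B2 = {1, 5, 8}  B3 = {1, 2, 5}  B4 = {2, 3, 5}  B5 = {3, 5, 6}  B6 = {5, 6, 7}
Tree: B1–B2, B2–B3, B3–B4, B4–B5, B5–B6
The largest bag has 3 vertices, giving width 2; this decomposition certifies tw(G) ≤ 2. Since 5–4–8–1–2–3–6–7–5 is a cycle in G, G is not acyclic. Forests are exactly the graphs of treewidth ≤ 1, so tw(G) ≥ 2. Therefore the treewidth is 2.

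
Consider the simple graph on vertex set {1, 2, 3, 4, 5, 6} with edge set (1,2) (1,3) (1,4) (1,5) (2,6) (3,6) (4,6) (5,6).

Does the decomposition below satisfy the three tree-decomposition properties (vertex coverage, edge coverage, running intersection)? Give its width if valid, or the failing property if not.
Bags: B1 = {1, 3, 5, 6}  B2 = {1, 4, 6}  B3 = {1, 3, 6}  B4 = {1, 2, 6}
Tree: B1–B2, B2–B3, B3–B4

A tree decomposition must satisfy three properties: every vertex lies in some bag; for every edge, both endpoints lie together in some bag; and for every vertex, the bags containing it form a connected subtree. Here bags containing vertex 3 are not connected in the tree, so the decomposition is invalid.

No — bags containing vertex 3 are not connected in the tree.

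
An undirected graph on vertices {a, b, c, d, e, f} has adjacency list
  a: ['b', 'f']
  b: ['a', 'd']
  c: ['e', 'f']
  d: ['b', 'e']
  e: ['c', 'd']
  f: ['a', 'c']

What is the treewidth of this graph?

A width-2 tree decomposition is:
Bags: B1 = {b, d, e}  B2 = {a, b, e}  B3 = {a, e, f}  B4 = {c, e, f}
Tree: B1–B2, B2–B3, B3–B4
The largest bag has 3 vertices, giving width 2; this decomposition certifies tw(G) ≤ 2. The edges e–d–b–a–f–c–e form a cycle, so G is not a tree and its treewidth is at least 2. Therefore the treewidth is 2.

2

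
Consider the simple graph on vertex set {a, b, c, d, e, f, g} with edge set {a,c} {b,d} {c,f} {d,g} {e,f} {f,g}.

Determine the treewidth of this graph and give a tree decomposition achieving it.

Each bag holds 2 vertices, so the decomposition has width 1, which upper-bounds the treewidth. Any graph with an edge has treewidth ≥ 1, and G has the edge f–c. Combining the bounds, tw(G) = 1.

Treewidth 1.
Bags: B1 = {c, f}  B2 = {f, g}  B3 = {e, f}  B4 = {d, g}  B5 = {a, c}  B6 = {b, d}
Tree: B1–B2, B2–B3, B2–B4, B1–B5, B4–B6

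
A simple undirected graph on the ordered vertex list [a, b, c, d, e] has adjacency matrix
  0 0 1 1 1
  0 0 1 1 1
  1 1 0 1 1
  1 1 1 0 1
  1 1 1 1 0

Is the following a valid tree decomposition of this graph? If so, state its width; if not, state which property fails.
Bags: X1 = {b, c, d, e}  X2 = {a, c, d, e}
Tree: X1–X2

Yes; width 3.

Every vertex of G appears in some bag (union = {a, b, c, d, e}); every edge is covered by a bag; and for each vertex v the set of bags containing v is connected in the bag tree. The decomposition is therefore valid. The largest bag has 4 vertices, so the width is 3.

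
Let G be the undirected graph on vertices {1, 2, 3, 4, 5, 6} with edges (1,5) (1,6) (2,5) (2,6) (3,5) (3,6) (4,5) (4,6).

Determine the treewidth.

2

A width-2 tree decomposition is:
Bags: B1 = {1, 5, 6}  B2 = {3, 5, 6}  B3 = {4, 5, 6}  B4 = {2, 5, 6}
Tree: B1–B2, B2–B3, B3–B4
Every bag has size at most 3, so the width is 3 − 1 = 2 and tw(G) ≤ 2. The edges 6–1–5–3–6 form a cycle, so G is not a tree and its treewidth is at least 2. Therefore the treewidth is 2.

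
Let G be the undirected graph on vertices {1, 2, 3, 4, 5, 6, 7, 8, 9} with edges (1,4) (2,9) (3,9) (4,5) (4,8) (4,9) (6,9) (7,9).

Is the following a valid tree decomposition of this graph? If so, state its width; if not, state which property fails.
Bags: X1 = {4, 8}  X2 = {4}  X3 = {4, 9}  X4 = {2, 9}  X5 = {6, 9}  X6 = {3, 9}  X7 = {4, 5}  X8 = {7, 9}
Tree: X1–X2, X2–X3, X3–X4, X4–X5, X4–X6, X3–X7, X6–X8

No — vertex 1 appears in no bag.

A tree decomposition must satisfy three properties: every vertex lies in some bag; for every edge, both endpoints lie together in some bag; and for every vertex, the bags containing it form a connected subtree. Here vertex 1 appears in no bag, so the decomposition is invalid.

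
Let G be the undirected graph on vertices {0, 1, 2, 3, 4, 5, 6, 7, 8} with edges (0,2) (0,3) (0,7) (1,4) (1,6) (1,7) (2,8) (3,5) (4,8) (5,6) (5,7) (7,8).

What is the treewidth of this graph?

3

A width-3 tree decomposition is:
Bags: B1 = {1, 4, 5, 6}  B2 = {1, 4, 5, 7}  B3 = {4, 5, 7, 8}  B4 = {3, 5, 7, 8}  B5 = {0, 3, 7, 8}  B6 = {0, 2, 3, 8}
Tree: B1–B2, B2–B3, B3–B4, B4–B5, B5–B6
Each bag holds 4 vertices, so the decomposition has width 3, which upper-bounds the treewidth. For the lower bound: the 4 vertex sets {1,4,6}, {5}, {7}, {0,2,3,8} are disjoint, each induces a connected subgraph, and every pair is joined by at least one edge of G. Contracting each set to a single vertex therefore yields K_{4} as a minor, and since treewidth is minor-monotone, tw(G) ≥ tw(K_{4}) = 3. The upper and lower bounds meet at 3, so that is the treewidth.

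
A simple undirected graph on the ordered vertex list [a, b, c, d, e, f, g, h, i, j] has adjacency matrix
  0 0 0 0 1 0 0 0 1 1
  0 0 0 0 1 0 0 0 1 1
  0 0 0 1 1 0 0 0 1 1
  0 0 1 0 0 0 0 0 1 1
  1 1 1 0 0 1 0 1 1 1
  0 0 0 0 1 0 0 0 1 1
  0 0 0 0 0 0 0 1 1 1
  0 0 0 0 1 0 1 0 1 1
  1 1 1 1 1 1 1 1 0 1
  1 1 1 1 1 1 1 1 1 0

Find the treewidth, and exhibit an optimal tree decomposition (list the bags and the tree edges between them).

Treewidth 3.
One optimal decomposition is:
Bags: B1 = {e, f, i, j}  B2 = {c, e, i, j}  B3 = {a, e, i, j}  B4 = {e, h, i, j}  B5 = {g, h, i, j}  B6 = {c, d, i, j}  B7 = {b, e, i, j}
Tree: B1–B2, B2–B3, B2–B4, B4–B5, B2–B6, B4–B7

The largest bag has 4 vertices, giving width 3; this decomposition certifies tw(G) ≤ 3. For the lower bound, the 4 vertices {c, d, i, j} are pairwise adjacent, and any tree decomposition puts a clique entirely inside one bag — forcing width ≥ 3. Combining the bounds, tw(G) = 3.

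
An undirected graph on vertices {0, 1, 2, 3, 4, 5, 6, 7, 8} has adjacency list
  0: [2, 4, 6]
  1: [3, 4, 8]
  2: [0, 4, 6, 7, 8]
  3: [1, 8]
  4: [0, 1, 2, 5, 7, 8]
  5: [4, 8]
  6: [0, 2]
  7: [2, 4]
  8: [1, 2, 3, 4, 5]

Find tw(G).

A width-2 tree decomposition is:
Bags: B1 = {0, 2, 6}  B2 = {0, 2, 4}  B3 = {2, 4, 8}  B4 = {1, 4, 8}  B5 = {4, 5, 8}  B6 = {2, 4, 7}  B7 = {1, 3, 8}
Tree: B1–B2, B2–B3, B3–B4, B3–B5, B2–B6, B4–B7
The largest bag has 3 vertices, giving width 2; this decomposition certifies tw(G) ≤ 2. On the other hand G contains the 3-clique {1, 3, 8}. A clique must lie in a single bag of any decomposition, so no decomposition can have width below 2. Hence tw(G) = 2 exactly.

2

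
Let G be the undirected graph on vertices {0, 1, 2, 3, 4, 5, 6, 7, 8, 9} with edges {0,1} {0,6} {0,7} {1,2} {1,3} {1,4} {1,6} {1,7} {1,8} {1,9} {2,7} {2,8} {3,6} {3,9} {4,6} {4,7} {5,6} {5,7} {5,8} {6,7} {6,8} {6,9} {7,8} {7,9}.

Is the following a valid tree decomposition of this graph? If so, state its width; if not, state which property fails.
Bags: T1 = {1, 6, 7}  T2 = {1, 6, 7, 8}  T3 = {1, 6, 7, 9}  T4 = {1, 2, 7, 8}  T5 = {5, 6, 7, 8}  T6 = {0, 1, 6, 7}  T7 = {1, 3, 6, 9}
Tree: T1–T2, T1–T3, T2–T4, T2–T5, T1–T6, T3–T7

A tree decomposition must satisfy three properties: every vertex lies in some bag; for every edge, both endpoints lie together in some bag; and for every vertex, the bags containing it form a connected subtree. Here vertex 4 appears in no bag, so the decomposition is invalid.

No — vertex 4 appears in no bag.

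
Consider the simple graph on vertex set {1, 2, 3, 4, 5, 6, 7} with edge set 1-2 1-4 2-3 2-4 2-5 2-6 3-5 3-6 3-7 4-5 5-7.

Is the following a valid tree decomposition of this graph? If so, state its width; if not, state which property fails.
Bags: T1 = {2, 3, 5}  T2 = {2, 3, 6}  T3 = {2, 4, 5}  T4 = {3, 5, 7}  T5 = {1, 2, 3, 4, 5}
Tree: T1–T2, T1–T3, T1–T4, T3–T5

No — bags containing vertex 3 are not connected in the tree.

A tree decomposition must satisfy three properties: every vertex lies in some bag; for every edge, both endpoints lie together in some bag; and for every vertex, the bags containing it form a connected subtree. Here bags containing vertex 3 are not connected in the tree, so the decomposition is invalid.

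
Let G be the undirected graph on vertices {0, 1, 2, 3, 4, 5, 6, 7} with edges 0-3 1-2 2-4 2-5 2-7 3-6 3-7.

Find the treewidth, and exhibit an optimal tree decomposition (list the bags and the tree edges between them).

Treewidth 1.
Bags: B1 = {3, 6}  B2 = {3, 7}  B3 = {2, 7}  B4 = {0, 3}  B5 = {1, 2}  B6 = {2, 5}  B7 = {2, 4}
Tree: B1–B2, B2–B3, B1–B4, B3–B5, B3–B6, B6–B7

Each bag holds 2 vertices, so the decomposition has width 1, which upper-bounds the treewidth. G has an edge, so its treewidth is at least 1. Hence tw(G) = 1 exactly.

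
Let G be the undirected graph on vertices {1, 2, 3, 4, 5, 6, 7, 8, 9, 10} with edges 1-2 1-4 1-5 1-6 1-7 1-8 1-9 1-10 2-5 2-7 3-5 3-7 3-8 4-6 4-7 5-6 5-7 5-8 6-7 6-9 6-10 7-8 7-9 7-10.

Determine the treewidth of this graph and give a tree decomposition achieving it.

Treewidth 3.
Bags: B1 = {1, 5, 6, 7}  B2 = {1, 5, 7, 8}  B3 = {1, 2, 5, 7}  B4 = {1, 6, 7, 9}  B5 = {1, 4, 6, 7}  B6 = {1, 6, 7, 10}  B7 = {3, 5, 7, 8}
Tree: B1–B2, B2–B3, B1–B4, B1–B5, B5–B6, B2–B7

Every bag has size at most 4, so the width is 4 − 1 = 3 and tw(G) ≤ 3. On the other hand G contains the 4-clique {1, 5, 7, 8}. A clique must lie in a single bag of any decomposition, so no decomposition can have width below 3. Hence tw(G) = 3 exactly.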